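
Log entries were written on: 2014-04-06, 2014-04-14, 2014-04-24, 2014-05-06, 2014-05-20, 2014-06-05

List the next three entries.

Intervals are 8, 10, 12, 14, 16 days — an arithmetic progression with common difference 2.
Next gap: 18 days. 2014-06-05 + 18 days = 2014-06-23.
Next gap: 20 days. 2014-06-23 + 20 days = 2014-07-13.
Next gap: 22 days. 2014-07-13 + 22 days = 2014-08-04.

2014-06-23, 2014-07-13, 2014-08-04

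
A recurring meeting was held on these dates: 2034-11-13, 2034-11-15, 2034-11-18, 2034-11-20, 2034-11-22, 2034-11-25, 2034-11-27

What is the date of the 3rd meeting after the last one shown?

Gaps: 2, 3, 2, 2, 3, 2 days — not constant, but cyclic with period 3.
The events fall on every Monday, Wednesday and Saturday.
Next Wednesday: 2034-11-29.
Next Saturday: 2034-12-02.
Next Monday: 2034-12-04.

2034-12-04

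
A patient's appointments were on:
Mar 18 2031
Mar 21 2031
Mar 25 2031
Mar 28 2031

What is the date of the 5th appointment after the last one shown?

The gap pattern 3, 4, 3 repeats every 2 events.
These are the Tuesdays and Fridays of each week.
The following Tuesday is Apr 1 2031.
The following Friday is Apr 4 2031.
Next Tuesday: Apr 8 2031.
Next Friday: Apr 11 2031.
The following Tuesday is Apr 15 2031.

Apr 15 2031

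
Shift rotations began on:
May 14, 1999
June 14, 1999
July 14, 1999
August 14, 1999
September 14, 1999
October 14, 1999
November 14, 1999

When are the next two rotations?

December 14, 1999; January 14, 2000

Gaps: 31, 30, 31, 31, 30, 31 days — not constant. Every event is on the 14th of the month.
Pattern: the 14th of each month.
December 1999: December 14, 1999.
January 2000: January 14, 2000.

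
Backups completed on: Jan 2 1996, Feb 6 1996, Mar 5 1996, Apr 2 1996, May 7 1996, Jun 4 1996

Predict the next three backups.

Jul 2 1996, Aug 6 1996, Sep 3 1996

These are Tuesdays at 28- or 35-day spacing (35, 28, 28, 35, 28).
The pattern: 1st Tuesday of the month.
July 1996 — 1st Tuesday is Jul 2 1996.
1st Tuesday of August 1996: Aug 6 1996.
1st Tuesday of September 1996: Sep 3 1996.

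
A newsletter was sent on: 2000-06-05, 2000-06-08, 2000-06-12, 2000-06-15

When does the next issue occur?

Every event lands on a Monday or Thursday (gaps cycle 3, 4, 3).
So the schedule is: every Monday and Thursday.
Next Monday: 2000-06-19.

2000-06-19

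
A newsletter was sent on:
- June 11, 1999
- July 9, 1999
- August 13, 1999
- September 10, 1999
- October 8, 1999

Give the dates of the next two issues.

All dates are Fridays, 28, 35, 28, 28 days apart.
Specifically, the 2nd Friday of each month.
November 1999 — 2nd Friday is November 12, 1999.
2nd Friday of December 1999: December 10, 1999.

November 12, 1999; December 10, 1999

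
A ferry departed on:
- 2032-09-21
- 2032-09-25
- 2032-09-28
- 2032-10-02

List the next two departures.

The gap pattern 4, 3, 4 repeats every 2 events.
These are the Tuesdays and Saturdays of each week.
Next Tuesday: 2032-10-05.
Next Saturday: 2032-10-09.

2032-10-05, 2032-10-09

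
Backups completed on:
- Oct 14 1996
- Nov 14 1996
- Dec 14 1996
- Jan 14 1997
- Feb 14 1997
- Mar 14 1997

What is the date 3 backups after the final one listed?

Each date is the 14th; the gaps (31, 30, 31, 31, 28) track the month lengths.
The rule is the 14th of each month.
Next: April 1997 → Apr 14 1997.
Next: May 1997 → May 14 1997.
June 1997: Jun 14 1997.

Jun 14 1997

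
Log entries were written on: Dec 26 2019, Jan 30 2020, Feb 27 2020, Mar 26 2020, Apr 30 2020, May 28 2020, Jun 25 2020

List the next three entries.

All Thursdays; the gaps (35, 28, 28, 35, 28, 28) vary with month length.
This is the last Thursday of each month.
Last Thursday of July 2020: Jul 30 2020.
August 2020 ends with Thursday Aug 27 2020.
Last Thursday of September 2020: Sep 24 2020.

Jul 30 2020, Aug 27 2020, Sep 24 2020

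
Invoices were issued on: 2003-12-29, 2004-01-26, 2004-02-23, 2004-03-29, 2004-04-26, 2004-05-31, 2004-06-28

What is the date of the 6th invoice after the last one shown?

2004-12-27

These are Mondays with 28, 28, 35, 28, 35, 28-day gaps.
Each is the final Monday of its month — 2003-12-29 is past the 28th, so '4th Monday' doesn't fit.
Last Monday of July 2004: 2004-07-26.
August 2004 ends with Monday 2004-08-30.
September 2004 ends with Monday 2004-09-27.
October 2004 ends with Monday 2004-10-25.
Last Monday of November 2004: 2004-11-29.
Last Monday of December 2004: 2004-12-27.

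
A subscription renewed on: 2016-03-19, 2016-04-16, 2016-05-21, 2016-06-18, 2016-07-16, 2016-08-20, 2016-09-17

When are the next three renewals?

Gaps: 28, 35, 28, 28, 35, 28 days — a mix of 28 and 35. Every date is a Saturday.
Each is the 3rd Saturday of its month.
3rd Saturday of October 2016: 2016-10-15.
3rd Saturday of November 2016: 2016-11-19.
December 2016 — 3rd Saturday is 2016-12-17.

2016-10-15, 2016-11-19, 2016-12-17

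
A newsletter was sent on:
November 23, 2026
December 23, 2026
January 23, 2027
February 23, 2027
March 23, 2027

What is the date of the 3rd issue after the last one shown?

The day-of-month is always 23 (30, 31, 31, 28 days between events).
So this recurs on the 23rd of each month.
April 2027: April 23, 2027.
May 2027: May 23, 2027.
June 2027: June 23, 2027.

June 23, 2027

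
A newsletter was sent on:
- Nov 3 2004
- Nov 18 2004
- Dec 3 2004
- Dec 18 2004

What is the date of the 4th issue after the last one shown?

Feb 16 2005

Every event comes 15 days after the last (15, 15, 15).
Dec 18 2004 + 15 days = Jan 2 2005.
Jan 2 2005 + 15 days = Jan 17 2005.
Jan 17 2005 + 15 days = Feb 1 2005.
Feb 1 2005 + 15 days = Feb 16 2005.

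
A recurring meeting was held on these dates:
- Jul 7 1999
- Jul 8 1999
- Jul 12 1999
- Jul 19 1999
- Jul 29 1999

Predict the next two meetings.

Intervals are 1, 4, 7, 10 days — an arithmetic progression with common difference 3.
Next gap: 13 days. Jul 29 1999 + 13 days = Aug 11 1999.
Next gap: 16 days. Aug 11 1999 + 16 days = Aug 27 1999.

Aug 11 1999, Aug 27 1999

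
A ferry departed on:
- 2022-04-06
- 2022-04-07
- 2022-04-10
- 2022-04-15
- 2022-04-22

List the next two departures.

2022-05-01, 2022-05-12

Gaps: 1, 3, 5, 7 days — each gap is 2 larger than the previous one.
Next gap: 9 days. 2022-04-22 + 9 days = 2022-05-01.
Next gap: 11 days. 2022-05-01 + 11 days = 2022-05-12.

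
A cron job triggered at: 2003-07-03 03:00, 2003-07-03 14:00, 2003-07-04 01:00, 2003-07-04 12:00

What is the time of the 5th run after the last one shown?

2003-07-06 19:00

Spacing: 11, 11, 11 h — constant 11 h.
2003-07-04 12:00 + 11 h = 2003-07-04 23:00.
2003-07-04 23:00 + 11 h = 2003-07-05 10:00.
2003-07-05 10:00 + 11 h = 2003-07-05 21:00.
2003-07-05 21:00 + 11 h = 2003-07-06 08:00.
2003-07-06 08:00 + 11 h = 2003-07-06 19:00.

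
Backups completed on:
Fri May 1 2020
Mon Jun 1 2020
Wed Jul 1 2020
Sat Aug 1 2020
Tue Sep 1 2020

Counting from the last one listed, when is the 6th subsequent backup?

Mon Mar 1 2021

Gaps: 31, 30, 31, 31 days — not constant. Every event is on the 1st of the month.
Pattern: the 1st of each month.
Next: October 2020 → Thu Oct 1 2020.
Next: November 2020 → Sun Nov 1 2020.
Next: December 2020 → Tue Dec 1 2020.
January 2021: Fri Jan 1 2021.
February 2021: Mon Feb 1 2021.
March 2021: Mon Mar 1 2021.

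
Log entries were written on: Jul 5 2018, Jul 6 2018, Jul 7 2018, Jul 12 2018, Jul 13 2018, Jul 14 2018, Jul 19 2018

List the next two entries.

Jul 20 2018, Jul 21 2018

Gaps: 1, 1, 5, 1, 1, 5 days — not constant, but cyclic with period 3.
The events fall on every Thursday, Friday and Saturday.
Next Friday: Jul 20 2018.
Next Saturday: Jul 21 2018.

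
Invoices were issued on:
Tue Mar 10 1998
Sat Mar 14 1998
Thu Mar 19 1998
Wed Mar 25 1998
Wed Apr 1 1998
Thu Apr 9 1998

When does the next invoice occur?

The spacing grows by 1 each time: 4, 5, 6, 7, 8 days.
Next gap: 9 days. Thu Apr 9 1998 + 9 days = Sat Apr 18 1998.

Sat Apr 18 1998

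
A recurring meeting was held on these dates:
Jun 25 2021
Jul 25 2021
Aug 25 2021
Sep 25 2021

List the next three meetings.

The day-of-month is always 25 (30, 31, 31 days between events).
So this recurs on the 25th of each month.
October 2021: Oct 25 2021.
November 2021: Nov 25 2021.
December 2021: Dec 25 2021.

Oct 25 2021, Nov 25 2021, Dec 25 2021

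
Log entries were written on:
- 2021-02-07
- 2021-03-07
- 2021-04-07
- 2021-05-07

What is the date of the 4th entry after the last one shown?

Each date is the 7th; the gaps (28, 31, 30) track the month lengths.
The rule is the 7th of each month.
June 2021: 2021-06-07.
July 2021: 2021-07-07.
Next: August 2021 → 2021-08-07.
September 2021: 2021-09-07.

2021-09-07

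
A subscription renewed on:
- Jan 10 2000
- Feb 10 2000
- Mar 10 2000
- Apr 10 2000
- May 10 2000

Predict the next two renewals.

Each date is the 10th; the gaps (31, 29, 31, 30) track the month lengths.
The rule is the 10th of each month.
Next: June 2000 → Jun 10 2000.
July 2000: Jul 10 2000.

Jun 10 2000, Jul 10 2000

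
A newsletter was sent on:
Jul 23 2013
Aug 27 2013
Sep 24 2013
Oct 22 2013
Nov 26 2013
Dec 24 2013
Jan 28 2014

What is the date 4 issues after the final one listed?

These are Tuesdays at 28- or 35-day spacing (35, 28, 28, 35, 28, 35).
The pattern: 4th Tuesday of the month.
February 2014 — 4th Tuesday is Feb 25 2014.
March 2014 — 4th Tuesday is Mar 25 2014.
4th Tuesday of April 2014: Apr 22 2014.
May 2014 — 4th Tuesday is May 27 2014.

May 27 2014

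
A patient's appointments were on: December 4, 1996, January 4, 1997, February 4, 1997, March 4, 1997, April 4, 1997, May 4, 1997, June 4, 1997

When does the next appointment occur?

July 4, 1997

Gaps: 31, 31, 28, 31, 30, 31 days — not constant. Every event is on the 4th of the month.
Pattern: the 4th of each month.
July 1997: July 4, 1997.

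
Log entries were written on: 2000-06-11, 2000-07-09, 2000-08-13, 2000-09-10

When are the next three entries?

Gaps: 28, 35, 28 days — a mix of 28 and 35. Every date is a Sunday.
Each is the 2nd Sunday of its month.
October 2000 — 2nd Sunday is 2000-10-08.
2nd Sunday of November 2000: 2000-11-12.
December 2000 — 2nd Sunday is 2000-12-10.

2000-10-08, 2000-11-12, 2000-12-10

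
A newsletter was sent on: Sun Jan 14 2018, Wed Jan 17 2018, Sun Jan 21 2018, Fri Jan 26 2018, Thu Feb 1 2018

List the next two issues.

Gaps: 3, 4, 5, 6 days — each gap is 1 larger than the previous one.
Next gap: 7 days. Thu Feb 1 2018 + 7 days = Thu Feb 8 2018.
Next gap: 8 days. Thu Feb 8 2018 + 8 days = Fri Feb 16 2018.

Thu Feb 8 2018, Fri Feb 16 2018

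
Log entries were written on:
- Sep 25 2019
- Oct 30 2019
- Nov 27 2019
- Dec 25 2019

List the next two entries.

These are Wednesdays with 35, 28, 28-day gaps.
Each is the final Wednesday of its month — Oct 30 2019 is past the 28th, so '4th Wednesday' doesn't fit.
Last Wednesday of January 2020: Jan 29 2020.
Last Wednesday of February 2020: Feb 26 2020.

Jan 29 2020, Feb 26 2020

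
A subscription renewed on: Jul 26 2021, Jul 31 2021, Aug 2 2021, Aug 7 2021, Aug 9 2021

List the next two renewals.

Aug 14 2021, Aug 16 2021

Every event lands on a Monday or Saturday (gaps cycle 5, 2, 5, 2).
So the schedule is: every Monday and Saturday.
The following Saturday is Aug 14 2021.
The following Monday is Aug 16 2021.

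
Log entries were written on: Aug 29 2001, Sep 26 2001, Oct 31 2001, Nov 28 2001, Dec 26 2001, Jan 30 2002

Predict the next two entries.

Feb 27 2002, Mar 27 2002

Every date is a Wednesday; gaps 28, 35, 28, 28, 35 days.
Each is the last Wednesday of its month (at least one falls on the 29th or later, ruling out '4th Wednesday').
Last Wednesday of February 2002: Feb 27 2002.
March 2002 ends with Wednesday Mar 27 2002.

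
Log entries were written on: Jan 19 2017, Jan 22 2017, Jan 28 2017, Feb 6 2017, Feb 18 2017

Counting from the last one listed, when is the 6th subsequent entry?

Jul 3 2017

The spacing grows by 3 each time: 3, 6, 9, 12 days.
Next gap: 15 days. Feb 18 2017 + 15 days = Mar 5 2017.
Next gap: 18 days. Mar 5 2017 + 18 days = Mar 23 2017.
Next gap: 21 days. Mar 23 2017 + 21 days = Apr 13 2017.
Next gap: 24 days. Apr 13 2017 + 24 days = May 7 2017.
Next gap: 27 days. May 7 2017 + 27 days = Jun 3 2017.
Next gap: 30 days. Jun 3 2017 + 30 days = Jul 3 2017.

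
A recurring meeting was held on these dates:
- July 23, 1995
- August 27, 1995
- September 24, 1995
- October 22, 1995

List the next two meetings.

November 26, 1995; December 24, 1995

These are Sundays at 28- or 35-day spacing (35, 28, 28).
The pattern: 4th Sunday of the month.
November 1995 — 4th Sunday is November 26, 1995.
4th Sunday of December 1995: December 24, 1995.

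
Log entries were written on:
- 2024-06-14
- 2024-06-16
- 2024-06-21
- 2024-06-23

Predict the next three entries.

2024-06-28, 2024-06-30, 2024-07-05

The gap pattern 2, 5, 2 repeats every 2 events.
These are the Fridays and Sundays of each week.
Next Friday: 2024-06-28.
Next Sunday: 2024-06-30.
Next Friday: 2024-07-05.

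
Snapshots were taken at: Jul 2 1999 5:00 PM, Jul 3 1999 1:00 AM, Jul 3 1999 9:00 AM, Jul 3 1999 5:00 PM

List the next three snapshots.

Spacing: 8, 8, 8 h — constant 8 h.
Jul 3 1999 5:00 PM + 8 h = Jul 4 1999 1:00 AM.
Jul 4 1999 1:00 AM + 8 h = Jul 4 1999 9:00 AM.
Jul 4 1999 9:00 AM + 8 h = Jul 4 1999 5:00 PM.

Jul 4 1999 1:00 AM, Jul 4 1999 9:00 AM, Jul 4 1999 5:00 PM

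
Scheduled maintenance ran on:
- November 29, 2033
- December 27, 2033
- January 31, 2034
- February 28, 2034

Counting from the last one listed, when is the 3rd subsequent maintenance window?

All Tuesdays; the gaps (28, 35, 28) vary with month length.
This is the last Tuesday of each month.
March 2034 ends with Tuesday March 28, 2034.
Last Tuesday of April 2034: April 25, 2034.
Last Tuesday of May 2034: May 30, 2034.

May 30, 2034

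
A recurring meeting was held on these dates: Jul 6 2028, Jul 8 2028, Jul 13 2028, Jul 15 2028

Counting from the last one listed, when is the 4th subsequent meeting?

The gap pattern 2, 5, 2 repeats every 2 events.
These are the Thursdays and Saturdays of each week.
Next Thursday: Jul 20 2028.
The following Saturday is Jul 22 2028.
Next Thursday: Jul 27 2028.
The following Saturday is Jul 29 2028.

Jul 29 2028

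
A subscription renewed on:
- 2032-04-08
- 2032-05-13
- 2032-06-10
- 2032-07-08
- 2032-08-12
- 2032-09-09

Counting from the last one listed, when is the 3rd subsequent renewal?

2032-12-09

All dates are Thursdays, 35, 28, 28, 35, 28 days apart.
Specifically, the 2nd Thursday of each month.
2nd Thursday of October 2032: 2032-10-14.
2nd Thursday of November 2032: 2032-11-11.
2nd Thursday of December 2032: 2032-12-09.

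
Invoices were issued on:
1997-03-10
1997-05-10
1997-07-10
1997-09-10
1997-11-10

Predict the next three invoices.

1998-01-10, 1998-03-10, 1998-05-10

Each date is the 10th; the gaps (61, 61, 62, 61) track the month lengths.
The rule is the 10th of every 2 months.
Next: January 1998 → 1998-01-10.
March 1998: 1998-03-10.
May 1998: 1998-05-10.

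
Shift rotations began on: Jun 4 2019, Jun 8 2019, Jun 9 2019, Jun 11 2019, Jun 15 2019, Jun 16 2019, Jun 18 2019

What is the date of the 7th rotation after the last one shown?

Jul 6 2019

Every event lands on a Tuesday or Saturday or Sunday (gaps cycle 4, 1, 2, 4, 1, 2).
So the schedule is: every Tuesday, Saturday and Sunday.
Next Saturday: Jun 22 2019.
Next Sunday: Jun 23 2019.
The following Tuesday is Jun 25 2019.
Next Saturday: Jun 29 2019.
The following Sunday is Jun 30 2019.
The following Tuesday is Jul 2 2019.
Next Saturday: Jul 6 2019.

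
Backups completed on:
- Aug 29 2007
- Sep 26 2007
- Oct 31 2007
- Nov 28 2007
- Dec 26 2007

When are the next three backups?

Jan 30 2008, Feb 27 2008, Mar 26 2008

All Wednesdays; the gaps (28, 35, 28, 28) vary with month length.
This is the last Wednesday of each month.
Last Wednesday of January 2008: Jan 30 2008.
February 2008 ends with Wednesday Feb 27 2008.
March 2008 ends with Wednesday Mar 26 2008.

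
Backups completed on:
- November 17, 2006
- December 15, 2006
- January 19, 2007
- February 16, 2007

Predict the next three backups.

March 16, 2007; April 20, 2007; May 18, 2007

Gaps: 28, 35, 28 days — a mix of 28 and 35. Every date is a Friday.
Each is the 3rd Friday of its month.
March 2007 — 3rd Friday is March 16, 2007.
3rd Friday of April 2007: April 20, 2007.
3rd Friday of May 2007: May 18, 2007.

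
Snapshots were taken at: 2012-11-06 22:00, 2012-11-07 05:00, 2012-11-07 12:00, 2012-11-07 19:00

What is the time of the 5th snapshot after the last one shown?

The interval is a steady 7 hours (7, 7, 7).
2012-11-07 19:00 + 7 h = 2012-11-08 02:00.
2012-11-08 02:00 + 7 h = 2012-11-08 09:00.
2012-11-08 09:00 + 7 h = 2012-11-08 16:00.
2012-11-08 16:00 + 7 h = 2012-11-08 23:00.
2012-11-08 23:00 + 7 h = 2012-11-09 06:00.

2012-11-09 06:00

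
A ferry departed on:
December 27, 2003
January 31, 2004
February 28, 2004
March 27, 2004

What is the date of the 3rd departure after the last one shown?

June 26, 2004

All Saturdays; the gaps (35, 28, 28) vary with month length.
This is the last Saturday of each month.
Last Saturday of April 2004: April 24, 2004.
May 2004 ends with Saturday May 29, 2004.
Last Saturday of June 2004: June 26, 2004.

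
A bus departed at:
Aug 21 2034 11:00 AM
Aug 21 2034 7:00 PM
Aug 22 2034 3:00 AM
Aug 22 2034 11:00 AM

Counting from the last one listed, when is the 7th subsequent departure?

Aug 24 2034 7:00 PM

Gaps: 8, 8, 8 hours — each event is 8 hours after the previous one.
Aug 22 2034 11:00 AM + 8 h = Aug 22 2034 7:00 PM.
Aug 22 2034 7:00 PM + 8 h = Aug 23 2034 3:00 AM.
Aug 23 2034 3:00 AM + 8 h = Aug 23 2034 11:00 AM.
Aug 23 2034 11:00 AM + 8 h = Aug 23 2034 7:00 PM.
Aug 23 2034 7:00 PM + 8 h = Aug 24 2034 3:00 AM.
Aug 24 2034 3:00 AM + 8 h = Aug 24 2034 11:00 AM.
Aug 24 2034 11:00 AM + 8 h = Aug 24 2034 7:00 PM.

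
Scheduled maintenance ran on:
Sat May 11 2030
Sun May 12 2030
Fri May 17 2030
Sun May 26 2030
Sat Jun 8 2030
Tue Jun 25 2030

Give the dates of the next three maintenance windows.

Tue Jul 16 2030, Sat Aug 10 2030, Sun Sep 8 2030

The spacing grows by 4 each time: 1, 5, 9, 13, 17 days.
Next gap: 21 days. Tue Jun 25 2030 + 21 days = Tue Jul 16 2030.
Next gap: 25 days. Tue Jul 16 2030 + 25 days = Sat Aug 10 2030.
Next gap: 29 days. Sat Aug 10 2030 + 29 days = Sun Sep 8 2030.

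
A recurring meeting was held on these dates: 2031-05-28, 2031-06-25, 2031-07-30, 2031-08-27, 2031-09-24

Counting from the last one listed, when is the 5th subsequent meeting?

Every date is a Wednesday; gaps 28, 35, 28, 28 days.
Each is the last Wednesday of its month (at least one falls on the 29th or later, ruling out '4th Wednesday').
Last Wednesday of October 2031: 2031-10-29.
November 2031 ends with Wednesday 2031-11-26.
December 2031 ends with Wednesday 2031-12-31.
January 2032 ends with Wednesday 2032-01-28.
Last Wednesday of February 2032: 2032-02-25.

2032-02-25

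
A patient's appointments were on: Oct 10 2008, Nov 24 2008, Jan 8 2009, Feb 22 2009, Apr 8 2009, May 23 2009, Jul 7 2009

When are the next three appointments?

Aug 21 2009, Oct 5 2009, Nov 19 2009

Every event comes 45 days after the last (45, 45, 45, 45, 45, 45).
Jul 7 2009 + 45 days = Aug 21 2009.
Aug 21 2009 + 45 days = Oct 5 2009.
Oct 5 2009 + 45 days = Nov 19 2009.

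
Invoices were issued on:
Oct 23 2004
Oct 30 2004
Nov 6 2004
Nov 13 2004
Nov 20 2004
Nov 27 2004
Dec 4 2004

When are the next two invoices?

Every event comes 7 days after the last (7, 7, 7, 7, 7, 7).
Dec 4 2004 + 7 days = Dec 11 2004.
Dec 11 2004 + 7 days = Dec 18 2004.

Dec 11 2004, Dec 18 2004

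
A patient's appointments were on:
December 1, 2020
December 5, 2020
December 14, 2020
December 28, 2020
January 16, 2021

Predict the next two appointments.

Gaps: 4, 9, 14, 19 days — each gap is 5 larger than the previous one.
Next gap: 24 days. January 16, 2021 + 24 days = February 9, 2021.
Next gap: 29 days. February 9, 2021 + 29 days = March 10, 2021.

February 9, 2021; March 10, 2021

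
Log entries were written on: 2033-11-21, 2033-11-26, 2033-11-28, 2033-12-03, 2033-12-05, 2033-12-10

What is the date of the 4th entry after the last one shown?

2033-12-24

The gap pattern 5, 2, 5, 2, 5 repeats every 2 events.
These are the Mondays and Saturdays of each week.
Next Monday: 2033-12-12.
The following Saturday is 2033-12-17.
The following Monday is 2033-12-19.
Next Saturday: 2033-12-24.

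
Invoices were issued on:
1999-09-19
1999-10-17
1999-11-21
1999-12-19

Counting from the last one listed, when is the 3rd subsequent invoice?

Gaps: 28, 35, 28 days — a mix of 28 and 35. Every date is a Sunday.
Each is the 3rd Sunday of its month.
January 2000 — 3rd Sunday is 2000-01-16.
3rd Sunday of February 2000: 2000-02-20.
March 2000 — 3rd Sunday is 2000-03-19.

2000-03-19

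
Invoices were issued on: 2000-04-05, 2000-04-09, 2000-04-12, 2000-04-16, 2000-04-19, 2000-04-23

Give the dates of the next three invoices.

2000-04-26, 2000-04-30, 2000-05-03

Every event lands on a Wednesday or Sunday (gaps cycle 4, 3, 4, 3, 4).
So the schedule is: every Wednesday and Sunday.
Next Wednesday: 2000-04-26.
Next Sunday: 2000-04-30.
Next Wednesday: 2000-05-03.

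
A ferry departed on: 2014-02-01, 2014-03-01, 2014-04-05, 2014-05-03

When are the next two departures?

Gaps: 28, 35, 28 days — a mix of 28 and 35. Every date is a Saturday.
Each is the 1st Saturday of its month.
June 2014 — 1st Saturday is 2014-06-07.
July 2014 — 1st Saturday is 2014-07-05.

2014-06-07, 2014-07-05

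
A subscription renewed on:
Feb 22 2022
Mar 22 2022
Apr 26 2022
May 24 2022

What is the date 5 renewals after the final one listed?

Oct 25 2022

Gaps: 28, 35, 28 days — a mix of 28 and 35. Every date is a Tuesday.
Each is the 4th Tuesday of its month.
June 2022 — 4th Tuesday is Jun 28 2022.
4th Tuesday of July 2022: Jul 26 2022.
4th Tuesday of August 2022: Aug 23 2022.
4th Tuesday of September 2022: Sep 27 2022.
October 2022 — 4th Tuesday is Oct 25 2022.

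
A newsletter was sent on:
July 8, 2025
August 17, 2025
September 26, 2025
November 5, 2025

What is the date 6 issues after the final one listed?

July 3, 2026

The spacing is 40, 40, 40 days — always 40 days.
November 5, 2025 + 40 days = December 15, 2025.
December 15, 2025 + 40 days = January 24, 2026.
January 24, 2026 + 40 days = March 5, 2026.
March 5, 2026 + 40 days = April 14, 2026.
April 14, 2026 + 40 days = May 24, 2026.
May 24, 2026 + 40 days = July 3, 2026.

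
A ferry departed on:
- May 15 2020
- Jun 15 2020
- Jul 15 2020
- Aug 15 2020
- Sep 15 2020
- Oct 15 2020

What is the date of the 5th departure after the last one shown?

Mar 15 2021

The day-of-month is always 15 (31, 30, 31, 31, 30 days between events).
So this recurs on the 15th of each month.
Next: November 2020 → Nov 15 2020.
December 2020: Dec 15 2020.
January 2021: Jan 15 2021.
Next: February 2021 → Feb 15 2021.
March 2021: Mar 15 2021.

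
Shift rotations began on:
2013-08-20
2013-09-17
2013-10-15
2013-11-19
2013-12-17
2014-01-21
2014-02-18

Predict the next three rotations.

All dates are Tuesdays, 28, 28, 35, 28, 35, 28 days apart.
Specifically, the 3rd Tuesday of each month.
March 2014 — 3rd Tuesday is 2014-03-18.
April 2014 — 3rd Tuesday is 2014-04-15.
May 2014 — 3rd Tuesday is 2014-05-20.

2014-03-18, 2014-04-15, 2014-05-20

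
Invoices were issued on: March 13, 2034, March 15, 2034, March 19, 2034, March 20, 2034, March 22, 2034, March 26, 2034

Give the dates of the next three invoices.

The gap pattern 2, 4, 1, 2, 4 repeats every 3 events.
These are the Mondays, Wednesdays and Sundays of each week.
Next Monday: March 27, 2034.
Next Wednesday: March 29, 2034.
The following Sunday is April 2, 2034.

March 27, 2034; March 29, 2034; April 2, 2034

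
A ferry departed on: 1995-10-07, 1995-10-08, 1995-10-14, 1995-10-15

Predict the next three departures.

1995-10-21, 1995-10-22, 1995-10-28

The gap pattern 1, 6, 1 repeats every 2 events.
These are the Saturdays and Sundays of each week.
The following Saturday is 1995-10-21.
Next Sunday: 1995-10-22.
The following Saturday is 1995-10-28.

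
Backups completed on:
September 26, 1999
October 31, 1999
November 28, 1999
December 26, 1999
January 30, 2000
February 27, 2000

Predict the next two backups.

March 26, 2000; April 30, 2000

These are Sundays with 35, 28, 28, 35, 28-day gaps.
Each is the final Sunday of its month — October 31, 1999 is past the 28th, so '4th Sunday' doesn't fit.
March 2000 ends with Sunday March 26, 2000.
Last Sunday of April 2000: April 30, 2000.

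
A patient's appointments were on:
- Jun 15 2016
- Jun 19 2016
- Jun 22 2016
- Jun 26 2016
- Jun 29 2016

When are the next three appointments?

Jul 3 2016, Jul 6 2016, Jul 10 2016

The gap pattern 4, 3, 4, 3 repeats every 2 events.
These are the Wednesdays and Sundays of each week.
Next Sunday: Jul 3 2016.
The following Wednesday is Jul 6 2016.
The following Sunday is Jul 10 2016.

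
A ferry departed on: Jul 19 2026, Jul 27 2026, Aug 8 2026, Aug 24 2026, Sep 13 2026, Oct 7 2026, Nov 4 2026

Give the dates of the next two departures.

Gaps: 8, 12, 16, 20, 24, 28 days — each gap is 4 larger than the previous one.
Next gap: 32 days. Nov 4 2026 + 32 days = Dec 6 2026.
Next gap: 36 days. Dec 6 2026 + 36 days = Jan 11 2027.

Dec 6 2026, Jan 11 2027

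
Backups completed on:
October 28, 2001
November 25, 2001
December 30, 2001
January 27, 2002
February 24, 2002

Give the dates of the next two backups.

March 31, 2002; April 28, 2002

Every date is a Sunday; gaps 28, 35, 28, 28 days.
Each is the last Sunday of its month (at least one falls on the 29th or later, ruling out '4th Sunday').
March 2002 ends with Sunday March 31, 2002.
Last Sunday of April 2002: April 28, 2002.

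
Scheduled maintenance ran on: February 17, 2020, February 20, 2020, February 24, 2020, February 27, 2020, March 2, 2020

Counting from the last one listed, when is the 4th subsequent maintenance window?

The gap pattern 3, 4, 3, 4 repeats every 2 events.
These are the Mondays and Thursdays of each week.
Next Thursday: March 5, 2020.
Next Monday: March 9, 2020.
The following Thursday is March 12, 2020.
Next Monday: March 16, 2020.

March 16, 2020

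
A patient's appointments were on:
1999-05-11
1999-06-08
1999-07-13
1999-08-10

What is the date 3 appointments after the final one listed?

1999-11-09

Gaps: 28, 35, 28 days — a mix of 28 and 35. Every date is a Tuesday.
Each is the 2nd Tuesday of its month.
2nd Tuesday of September 1999: 1999-09-14.
October 1999 — 2nd Tuesday is 1999-10-12.
2nd Tuesday of November 1999: 1999-11-09.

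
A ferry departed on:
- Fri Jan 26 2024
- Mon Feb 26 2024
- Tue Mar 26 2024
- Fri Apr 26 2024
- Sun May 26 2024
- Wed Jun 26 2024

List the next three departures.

Fri Jul 26 2024, Mon Aug 26 2024, Thu Sep 26 2024

The day-of-month is always 26 (31, 29, 31, 30, 31 days between events).
So this recurs on the 26th of each month.
July 2024: Fri Jul 26 2024.
Next: August 2024 → Mon Aug 26 2024.
September 2024: Thu Sep 26 2024.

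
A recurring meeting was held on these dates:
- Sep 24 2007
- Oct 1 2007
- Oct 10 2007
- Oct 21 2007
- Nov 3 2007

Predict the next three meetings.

The spacing grows by 2 each time: 7, 9, 11, 13 days.
Next gap: 15 days. Nov 3 2007 + 15 days = Nov 18 2007.
Next gap: 17 days. Nov 18 2007 + 17 days = Dec 5 2007.
Next gap: 19 days. Dec 5 2007 + 19 days = Dec 24 2007.

Nov 18 2007, Dec 5 2007, Dec 24 2007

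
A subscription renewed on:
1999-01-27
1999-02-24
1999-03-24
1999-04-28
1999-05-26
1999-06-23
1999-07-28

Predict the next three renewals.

These are Wednesdays at 28- or 35-day spacing (28, 28, 35, 28, 28, 35).
The pattern: 4th Wednesday of the month.
4th Wednesday of August 1999: 1999-08-25.
September 1999 — 4th Wednesday is 1999-09-22.
4th Wednesday of October 1999: 1999-10-27.

1999-08-25, 1999-09-22, 1999-10-27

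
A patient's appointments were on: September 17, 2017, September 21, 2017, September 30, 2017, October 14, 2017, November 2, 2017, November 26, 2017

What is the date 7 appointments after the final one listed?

Intervals are 4, 9, 14, 19, 24 days — an arithmetic progression with common difference 5.
Next gap: 29 days. November 26, 2017 + 29 days = December 25, 2017.
Next gap: 34 days. December 25, 2017 + 34 days = January 28, 2018.
Next gap: 39 days. January 28, 2018 + 39 days = March 8, 2018.
Next gap: 44 days. March 8, 2018 + 44 days = April 21, 2018.
Next gap: 49 days. April 21, 2018 + 49 days = June 9, 2018.
Next gap: 54 days. June 9, 2018 + 54 days = August 2, 2018.
Next gap: 59 days. August 2, 2018 + 59 days = September 30, 2018.

September 30, 2018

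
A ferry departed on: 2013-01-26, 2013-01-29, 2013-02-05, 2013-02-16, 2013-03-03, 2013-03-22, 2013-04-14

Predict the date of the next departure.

Intervals are 3, 7, 11, 15, 19, 23 days — an arithmetic progression with common difference 4.
Next gap: 27 days. 2013-04-14 + 27 days = 2013-05-11.

2013-05-11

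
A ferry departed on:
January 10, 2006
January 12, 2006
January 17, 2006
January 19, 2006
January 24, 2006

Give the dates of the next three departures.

January 26, 2006; January 31, 2006; February 2, 2006

Gaps: 2, 5, 2, 5 days — not constant, but cyclic with period 2.
The events fall on every Tuesday and Thursday.
The following Thursday is January 26, 2006.
The following Tuesday is January 31, 2006.
The following Thursday is February 2, 2006.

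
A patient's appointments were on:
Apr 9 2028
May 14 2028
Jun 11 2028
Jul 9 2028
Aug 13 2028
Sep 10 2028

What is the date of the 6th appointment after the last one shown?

All dates are Sundays, 35, 28, 28, 35, 28 days apart.
Specifically, the 2nd Sunday of each month.
2nd Sunday of October 2028: Oct 8 2028.
2nd Sunday of November 2028: Nov 12 2028.
December 2028 — 2nd Sunday is Dec 10 2028.
2nd Sunday of January 2029: Jan 14 2029.
February 2029 — 2nd Sunday is Feb 11 2029.
2nd Sunday of March 2029: Mar 11 2029.

Mar 11 2029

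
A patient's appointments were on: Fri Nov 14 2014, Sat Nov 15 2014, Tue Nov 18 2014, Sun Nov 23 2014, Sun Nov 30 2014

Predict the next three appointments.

Tue Dec 9 2014, Sat Dec 20 2014, Fri Jan 2 2015

Intervals are 1, 3, 5, 7 days — an arithmetic progression with common difference 2.
Next gap: 9 days. Sun Nov 30 2014 + 9 days = Tue Dec 9 2014.
Next gap: 11 days. Tue Dec 9 2014 + 11 days = Sat Dec 20 2014.
Next gap: 13 days. Sat Dec 20 2014 + 13 days = Fri Jan 2 2015.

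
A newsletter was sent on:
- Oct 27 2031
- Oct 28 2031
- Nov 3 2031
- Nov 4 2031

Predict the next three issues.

Nov 10 2031, Nov 11 2031, Nov 17 2031

Gaps: 1, 6, 1 days — not constant, but cyclic with period 2.
The events fall on every Monday and Tuesday.
Next Monday: Nov 10 2031.
Next Tuesday: Nov 11 2031.
Next Monday: Nov 17 2031.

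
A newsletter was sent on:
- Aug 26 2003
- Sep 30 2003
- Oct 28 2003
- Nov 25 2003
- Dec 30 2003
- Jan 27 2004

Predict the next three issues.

Feb 24 2004, Mar 30 2004, Apr 27 2004

These are Tuesdays with 35, 28, 28, 35, 28-day gaps.
Each is the final Tuesday of its month — Sep 30 2003 is past the 28th, so '4th Tuesday' doesn't fit.
Last Tuesday of February 2004: Feb 24 2004.
Last Tuesday of March 2004: Mar 30 2004.
April 2004 ends with Tuesday Apr 27 2004.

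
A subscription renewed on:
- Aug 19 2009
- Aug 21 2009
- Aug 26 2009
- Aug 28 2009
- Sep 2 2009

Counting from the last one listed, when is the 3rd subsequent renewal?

Sep 11 2009

Every event lands on a Wednesday or Friday (gaps cycle 2, 5, 2, 5).
So the schedule is: every Wednesday and Friday.
Next Friday: Sep 4 2009.
Next Wednesday: Sep 9 2009.
The following Friday is Sep 11 2009.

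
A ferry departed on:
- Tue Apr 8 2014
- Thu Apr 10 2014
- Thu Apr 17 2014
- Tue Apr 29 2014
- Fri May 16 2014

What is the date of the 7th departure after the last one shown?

Gaps: 2, 7, 12, 17 days — each gap is 5 larger than the previous one.
Next gap: 22 days. Fri May 16 2014 + 22 days = Sat Jun 7 2014.
Next gap: 27 days. Sat Jun 7 2014 + 27 days = Fri Jul 4 2014.
Next gap: 32 days. Fri Jul 4 2014 + 32 days = Tue Aug 5 2014.
Next gap: 37 days. Tue Aug 5 2014 + 37 days = Thu Sep 11 2014.
Next gap: 42 days. Thu Sep 11 2014 + 42 days = Thu Oct 23 2014.
Next gap: 47 days. Thu Oct 23 2014 + 47 days = Tue Dec 9 2014.
Next gap: 52 days. Tue Dec 9 2014 + 52 days = Fri Jan 30 2015.

Fri Jan 30 2015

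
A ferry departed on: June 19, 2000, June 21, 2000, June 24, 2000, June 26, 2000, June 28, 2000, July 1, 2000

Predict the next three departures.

July 3, 2000; July 5, 2000; July 8, 2000

Every event lands on a Monday or Wednesday or Saturday (gaps cycle 2, 3, 2, 2, 3).
So the schedule is: every Monday, Wednesday and Saturday.
The following Monday is July 3, 2000.
Next Wednesday: July 5, 2000.
Next Saturday: July 8, 2000.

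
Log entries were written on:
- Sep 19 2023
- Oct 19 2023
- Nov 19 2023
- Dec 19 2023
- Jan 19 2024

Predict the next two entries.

The day-of-month is always 19 (30, 31, 30, 31 days between events).
So this recurs on the 19th of each month.
February 2024: Feb 19 2024.
Next: March 2024 → Mar 19 2024.

Feb 19 2024, Mar 19 2024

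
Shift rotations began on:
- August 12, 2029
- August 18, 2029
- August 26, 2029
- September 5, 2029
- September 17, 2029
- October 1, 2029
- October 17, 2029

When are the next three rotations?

November 4, 2029; November 24, 2029; December 16, 2029

Gaps: 6, 8, 10, 12, 14, 16 days — each gap is 2 larger than the previous one.
Next gap: 18 days. October 17, 2029 + 18 days = November 4, 2029.
Next gap: 20 days. November 4, 2029 + 20 days = November 24, 2029.
Next gap: 22 days. November 24, 2029 + 22 days = December 16, 2029.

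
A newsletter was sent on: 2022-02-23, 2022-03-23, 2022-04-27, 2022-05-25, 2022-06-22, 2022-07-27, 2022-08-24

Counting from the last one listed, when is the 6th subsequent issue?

2023-02-22

These are Wednesdays at 28- or 35-day spacing (28, 35, 28, 28, 35, 28).
The pattern: 4th Wednesday of the month.
September 2022 — 4th Wednesday is 2022-09-28.
October 2022 — 4th Wednesday is 2022-10-26.
November 2022 — 4th Wednesday is 2022-11-23.
December 2022 — 4th Wednesday is 2022-12-28.
January 2023 — 4th Wednesday is 2023-01-25.
February 2023 — 4th Wednesday is 2023-02-22.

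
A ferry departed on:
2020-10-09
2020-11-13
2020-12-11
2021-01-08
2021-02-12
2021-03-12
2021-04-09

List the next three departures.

All dates are Fridays, 35, 28, 28, 35, 28, 28 days apart.
Specifically, the 2nd Friday of each month.
May 2021 — 2nd Friday is 2021-05-14.
2nd Friday of June 2021: 2021-06-11.
July 2021 — 2nd Friday is 2021-07-09.

2021-05-14, 2021-06-11, 2021-07-09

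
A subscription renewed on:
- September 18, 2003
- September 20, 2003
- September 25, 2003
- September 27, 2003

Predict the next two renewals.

October 2, 2003; October 4, 2003

Every event lands on a Thursday or Saturday (gaps cycle 2, 5, 2).
So the schedule is: every Thursday and Saturday.
Next Thursday: October 2, 2003.
The following Saturday is October 4, 2003.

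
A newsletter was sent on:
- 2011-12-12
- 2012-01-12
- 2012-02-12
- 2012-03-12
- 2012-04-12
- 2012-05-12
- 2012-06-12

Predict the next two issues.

Gaps: 31, 31, 29, 31, 30, 31 days — not constant. Every event is on the 12th of the month.
Pattern: the 12th of each month.
July 2012: 2012-07-12.
Next: August 2012 → 2012-08-12.

2012-07-12, 2012-08-12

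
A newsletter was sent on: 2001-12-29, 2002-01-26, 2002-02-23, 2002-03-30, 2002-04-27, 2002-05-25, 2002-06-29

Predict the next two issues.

Every date is a Saturday; gaps 28, 28, 35, 28, 28, 35 days.
Each is the last Saturday of its month (at least one falls on the 29th or later, ruling out '4th Saturday').
Last Saturday of July 2002: 2002-07-27.
August 2002 ends with Saturday 2002-08-31.

2002-07-27, 2002-08-31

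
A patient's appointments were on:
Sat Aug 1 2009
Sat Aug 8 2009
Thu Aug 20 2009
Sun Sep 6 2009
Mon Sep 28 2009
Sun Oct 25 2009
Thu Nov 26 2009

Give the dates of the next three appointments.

Sat Jan 2 2010, Sat Feb 13 2010, Thu Apr 1 2010

Intervals are 7, 12, 17, 22, 27, 32 days — an arithmetic progression with common difference 5.
Next gap: 37 days. Thu Nov 26 2009 + 37 days = Sat Jan 2 2010.
Next gap: 42 days. Sat Jan 2 2010 + 42 days = Sat Feb 13 2010.
Next gap: 47 days. Sat Feb 13 2010 + 47 days = Thu Apr 1 2010.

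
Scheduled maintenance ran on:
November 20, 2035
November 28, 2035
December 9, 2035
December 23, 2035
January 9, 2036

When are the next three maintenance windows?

January 29, 2036; February 21, 2036; March 18, 2036

Gaps: 8, 11, 14, 17 days — each gap is 3 larger than the previous one.
Next gap: 20 days. January 9, 2036 + 20 days = January 29, 2036.
Next gap: 23 days. January 29, 2036 + 23 days = February 21, 2036.
Next gap: 26 days. February 21, 2036 + 26 days = March 18, 2036.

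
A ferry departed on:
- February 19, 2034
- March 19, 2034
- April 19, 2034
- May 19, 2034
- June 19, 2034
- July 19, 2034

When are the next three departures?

Gaps: 28, 31, 30, 31, 30 days — not constant. Every event is on the 19th of the month.
Pattern: the 19th of each month.
Next: August 2034 → August 19, 2034.
Next: September 2034 → September 19, 2034.
October 2034: October 19, 2034.

August 19, 2034; September 19, 2034; October 19, 2034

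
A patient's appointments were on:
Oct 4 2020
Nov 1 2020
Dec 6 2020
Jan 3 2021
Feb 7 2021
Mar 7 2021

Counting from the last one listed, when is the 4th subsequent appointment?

Gaps: 28, 35, 28, 35, 28 days — a mix of 28 and 35. Every date is a Sunday.
Each is the 1st Sunday of its month.
April 2021 — 1st Sunday is Apr 4 2021.
1st Sunday of May 2021: May 2 2021.
1st Sunday of June 2021: Jun 6 2021.
1st Sunday of July 2021: Jul 4 2021.

Jul 4 2021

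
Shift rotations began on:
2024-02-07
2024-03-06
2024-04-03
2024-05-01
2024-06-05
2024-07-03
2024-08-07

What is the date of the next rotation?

These are Wednesdays at 28- or 35-day spacing (28, 28, 28, 35, 28, 35).
The pattern: 1st Wednesday of the month.
1st Wednesday of September 2024: 2024-09-04.

2024-09-04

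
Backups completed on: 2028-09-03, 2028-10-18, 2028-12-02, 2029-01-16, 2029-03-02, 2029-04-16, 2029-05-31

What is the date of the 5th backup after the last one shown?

Gaps between consecutive events: 45, 45, 45, 45, 45, 45 days — a constant 45-day interval.
2029-05-31 + 45 days = 2029-07-15.
2029-07-15 + 45 days = 2029-08-29.
2029-08-29 + 45 days = 2029-10-13.
2029-10-13 + 45 days = 2029-11-27.
2029-11-27 + 45 days = 2030-01-11.

2030-01-11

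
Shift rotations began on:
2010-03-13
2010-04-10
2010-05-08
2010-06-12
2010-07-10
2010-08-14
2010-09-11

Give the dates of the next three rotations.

2010-10-09, 2010-11-13, 2010-12-11

Gaps: 28, 28, 35, 28, 35, 28 days — a mix of 28 and 35. Every date is a Saturday.
Each is the 2nd Saturday of its month.
October 2010 — 2nd Saturday is 2010-10-09.
2nd Saturday of November 2010: 2010-11-13.
December 2010 — 2nd Saturday is 2010-12-11.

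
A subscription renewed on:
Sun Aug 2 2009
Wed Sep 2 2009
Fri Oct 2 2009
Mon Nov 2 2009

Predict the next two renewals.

Wed Dec 2 2009, Sat Jan 2 2010

The day-of-month is always 2 (31, 30, 31 days between events).
So this recurs on the 2nd of each month.
Next: December 2009 → Wed Dec 2 2009.
January 2010: Sat Jan 2 2010.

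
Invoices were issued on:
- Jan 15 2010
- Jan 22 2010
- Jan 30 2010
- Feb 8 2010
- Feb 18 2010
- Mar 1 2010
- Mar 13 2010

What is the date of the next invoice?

The spacing grows by 1 each time: 7, 8, 9, 10, 11, 12 days.
Next gap: 13 days. Mar 13 2010 + 13 days = Mar 26 2010.

Mar 26 2010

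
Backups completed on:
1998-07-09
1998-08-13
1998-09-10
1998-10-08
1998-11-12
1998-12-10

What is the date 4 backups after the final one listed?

1999-04-08

These are Thursdays at 28- or 35-day spacing (35, 28, 28, 35, 28).
The pattern: 2nd Thursday of the month.
2nd Thursday of January 1999: 1999-01-14.
February 1999 — 2nd Thursday is 1999-02-11.
March 1999 — 2nd Thursday is 1999-03-11.
2nd Thursday of April 1999: 1999-04-08.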